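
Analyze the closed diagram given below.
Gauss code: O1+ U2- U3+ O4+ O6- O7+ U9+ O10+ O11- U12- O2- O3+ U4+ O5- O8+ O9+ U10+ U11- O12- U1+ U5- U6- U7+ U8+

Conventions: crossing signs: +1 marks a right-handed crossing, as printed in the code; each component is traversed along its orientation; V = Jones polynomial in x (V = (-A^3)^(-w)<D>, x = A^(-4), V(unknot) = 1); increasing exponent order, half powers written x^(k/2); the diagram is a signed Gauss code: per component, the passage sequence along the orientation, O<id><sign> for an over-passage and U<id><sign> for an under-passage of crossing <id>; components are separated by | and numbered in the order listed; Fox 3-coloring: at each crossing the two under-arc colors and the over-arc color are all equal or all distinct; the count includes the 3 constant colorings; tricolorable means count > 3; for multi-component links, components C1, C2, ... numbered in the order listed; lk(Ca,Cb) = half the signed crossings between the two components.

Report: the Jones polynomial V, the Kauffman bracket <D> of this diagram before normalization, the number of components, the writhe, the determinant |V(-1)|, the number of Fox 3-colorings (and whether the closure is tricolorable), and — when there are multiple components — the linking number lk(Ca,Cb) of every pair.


Jones polynomial: V(x) = 1
<D> = A^6; writhe +2
components 1, writhe +2 (12 crossings)
3-colorings: 3 of 3^12, det 1 — not tricolorable
note: w = +2 (over 12 crossings) is diagram-only; (-A^3)^(-2) removes it from V


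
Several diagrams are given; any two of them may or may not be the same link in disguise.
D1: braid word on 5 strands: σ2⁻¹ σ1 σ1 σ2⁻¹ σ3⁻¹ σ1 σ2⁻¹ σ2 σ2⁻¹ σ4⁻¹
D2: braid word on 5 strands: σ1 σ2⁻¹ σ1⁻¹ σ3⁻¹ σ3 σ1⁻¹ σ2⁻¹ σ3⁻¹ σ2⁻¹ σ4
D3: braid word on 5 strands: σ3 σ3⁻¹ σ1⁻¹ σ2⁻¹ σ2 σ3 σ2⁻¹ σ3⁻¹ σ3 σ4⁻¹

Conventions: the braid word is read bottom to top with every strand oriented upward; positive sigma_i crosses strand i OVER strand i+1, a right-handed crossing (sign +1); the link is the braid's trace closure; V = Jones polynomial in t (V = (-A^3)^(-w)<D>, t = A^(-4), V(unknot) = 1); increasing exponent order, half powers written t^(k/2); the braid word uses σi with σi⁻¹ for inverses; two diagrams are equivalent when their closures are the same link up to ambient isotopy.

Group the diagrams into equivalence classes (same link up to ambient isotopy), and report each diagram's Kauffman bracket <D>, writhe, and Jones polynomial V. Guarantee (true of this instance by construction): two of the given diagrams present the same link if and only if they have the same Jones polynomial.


grouping into links: {D1} | {D2} | {D3}
V(D1) = -t^-3 + 2t^-2 - 2t^-1 + 3 - 2t + 2t^2 - t^3  (w -2, c 10, <D> = -A^-18 + 2A^-14 - 2A^-10 + 3A^-6 - 2A^-2 + 2A^2 - A^6)
V(D2) = -t^-6 + t^-5 - t^-4 + 2t^-3 - t^-2 + t^-1  (w -4, c 10, <D> = A^-8 - A^-4 + 2 - A^4 + A^8 - A^12)
D3 (bracket A^-6; 10 crossings at w = -2): V = 1
why: 3 classes among 3 diagrams; unequal V(t) rules out equality


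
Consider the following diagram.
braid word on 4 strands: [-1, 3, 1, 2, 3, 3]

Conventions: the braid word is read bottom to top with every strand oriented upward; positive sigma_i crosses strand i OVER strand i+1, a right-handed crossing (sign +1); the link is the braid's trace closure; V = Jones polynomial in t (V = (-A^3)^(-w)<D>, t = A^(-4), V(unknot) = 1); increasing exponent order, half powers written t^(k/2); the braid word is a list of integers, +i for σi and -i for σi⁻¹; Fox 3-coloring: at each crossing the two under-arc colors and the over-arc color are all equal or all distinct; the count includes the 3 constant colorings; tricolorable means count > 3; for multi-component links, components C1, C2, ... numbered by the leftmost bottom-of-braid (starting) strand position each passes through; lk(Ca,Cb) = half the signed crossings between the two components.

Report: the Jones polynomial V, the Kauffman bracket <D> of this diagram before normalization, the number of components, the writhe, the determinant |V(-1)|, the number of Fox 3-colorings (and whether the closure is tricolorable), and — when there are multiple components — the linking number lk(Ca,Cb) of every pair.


Jones polynomial: V(t) = -t^(1/2) - t^(3/2) - t^(5/2) + t^(9/2)
<D> = A^-6 - A^2 - A^6 - A^10; writhe +4
components 2, writhe +4 (6 crossings)
linking number lk(C1,C2) = 0
3-colorings: 27 of 3^6, det 0 — tricolorable
note: det 0 = |V(-1)|; divisible by 3, so tricolorable


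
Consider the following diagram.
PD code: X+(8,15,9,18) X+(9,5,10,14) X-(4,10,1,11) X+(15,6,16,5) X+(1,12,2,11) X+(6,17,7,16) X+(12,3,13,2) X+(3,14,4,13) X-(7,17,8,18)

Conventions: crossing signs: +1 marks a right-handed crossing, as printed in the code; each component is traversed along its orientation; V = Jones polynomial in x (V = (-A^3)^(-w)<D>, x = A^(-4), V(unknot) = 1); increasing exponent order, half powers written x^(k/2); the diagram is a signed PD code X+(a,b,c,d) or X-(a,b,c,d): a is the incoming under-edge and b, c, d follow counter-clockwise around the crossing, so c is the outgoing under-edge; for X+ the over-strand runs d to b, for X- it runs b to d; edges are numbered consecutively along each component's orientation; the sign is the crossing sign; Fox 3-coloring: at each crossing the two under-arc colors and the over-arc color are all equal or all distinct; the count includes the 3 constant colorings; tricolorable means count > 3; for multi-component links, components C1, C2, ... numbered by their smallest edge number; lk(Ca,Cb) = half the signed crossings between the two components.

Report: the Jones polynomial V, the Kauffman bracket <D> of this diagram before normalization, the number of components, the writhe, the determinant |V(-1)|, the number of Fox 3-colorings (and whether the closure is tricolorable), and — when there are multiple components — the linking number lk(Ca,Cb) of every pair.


V(x) = x + 2x^3 + x^5
bracket: -A^-5 - 2A^3 - A^11, w = +5
3 components, writhe +5, over 9 crossings
lk(C1,C2) = +1
linking number lk(C1,C3) = 0
lk(C2,C3): +1
det 4, colorings 3 of 3^9 — not tricolorable
observation: summing lk over 3 pairs gives +2


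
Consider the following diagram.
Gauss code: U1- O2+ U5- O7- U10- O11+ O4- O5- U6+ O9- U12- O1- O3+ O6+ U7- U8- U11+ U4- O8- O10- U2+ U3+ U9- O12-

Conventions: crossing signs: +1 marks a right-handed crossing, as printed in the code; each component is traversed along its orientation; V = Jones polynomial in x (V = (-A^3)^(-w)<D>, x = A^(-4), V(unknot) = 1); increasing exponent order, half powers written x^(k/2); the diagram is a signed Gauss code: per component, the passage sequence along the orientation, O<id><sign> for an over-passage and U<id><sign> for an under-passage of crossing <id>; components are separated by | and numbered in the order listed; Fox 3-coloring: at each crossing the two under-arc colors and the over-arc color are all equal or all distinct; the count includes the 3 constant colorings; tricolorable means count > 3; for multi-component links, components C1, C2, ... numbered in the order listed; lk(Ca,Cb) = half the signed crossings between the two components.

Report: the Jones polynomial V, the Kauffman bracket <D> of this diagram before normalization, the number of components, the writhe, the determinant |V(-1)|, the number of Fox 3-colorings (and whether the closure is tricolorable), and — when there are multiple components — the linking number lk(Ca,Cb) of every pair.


Jones polynomial: V(x) = -x^-6 + x^-5 - x^-4 + 2x^-3 - x^-2 + x^-1
<D> = A^-8 - A^-4 + 2 - A^4 + A^8 - A^12; writhe -4
components 1, writhe -4 (12 crossings)
3-colorings: 3 of 3^12, det 7 — not tricolorable
note: |V(-1)| = 7: so not tricolorable, since 3 does not divide 7


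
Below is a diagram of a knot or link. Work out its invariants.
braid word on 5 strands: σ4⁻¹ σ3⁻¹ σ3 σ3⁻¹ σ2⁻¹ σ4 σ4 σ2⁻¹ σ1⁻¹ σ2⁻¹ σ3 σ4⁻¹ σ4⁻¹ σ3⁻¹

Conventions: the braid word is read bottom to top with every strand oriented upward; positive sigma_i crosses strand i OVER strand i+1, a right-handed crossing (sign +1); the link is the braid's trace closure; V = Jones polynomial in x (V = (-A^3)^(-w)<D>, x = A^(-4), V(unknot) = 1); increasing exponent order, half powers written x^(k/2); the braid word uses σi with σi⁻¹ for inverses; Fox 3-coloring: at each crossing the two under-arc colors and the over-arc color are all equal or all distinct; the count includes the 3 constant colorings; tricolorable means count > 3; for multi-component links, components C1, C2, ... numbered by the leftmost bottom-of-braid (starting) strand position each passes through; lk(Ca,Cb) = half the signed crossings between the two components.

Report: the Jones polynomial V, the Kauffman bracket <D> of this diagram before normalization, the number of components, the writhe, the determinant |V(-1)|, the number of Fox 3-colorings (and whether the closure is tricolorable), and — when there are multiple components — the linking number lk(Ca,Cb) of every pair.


Jones polynomial: V(x) = x^-8 - 2x^-7 + x^-6 - 2x^-5 + 2x^-4 + x^-2
<D> = A^-10 + 2A^-2 - 2A^2 + A^6 - 2A^10 + A^14; writhe -6
components 1, writhe -6 (14 crossings)
3-colorings: 27 of 3^14, det 9 — tricolorable
note: |V(-1)| = 9: so tricolorable, since 3 divides 9


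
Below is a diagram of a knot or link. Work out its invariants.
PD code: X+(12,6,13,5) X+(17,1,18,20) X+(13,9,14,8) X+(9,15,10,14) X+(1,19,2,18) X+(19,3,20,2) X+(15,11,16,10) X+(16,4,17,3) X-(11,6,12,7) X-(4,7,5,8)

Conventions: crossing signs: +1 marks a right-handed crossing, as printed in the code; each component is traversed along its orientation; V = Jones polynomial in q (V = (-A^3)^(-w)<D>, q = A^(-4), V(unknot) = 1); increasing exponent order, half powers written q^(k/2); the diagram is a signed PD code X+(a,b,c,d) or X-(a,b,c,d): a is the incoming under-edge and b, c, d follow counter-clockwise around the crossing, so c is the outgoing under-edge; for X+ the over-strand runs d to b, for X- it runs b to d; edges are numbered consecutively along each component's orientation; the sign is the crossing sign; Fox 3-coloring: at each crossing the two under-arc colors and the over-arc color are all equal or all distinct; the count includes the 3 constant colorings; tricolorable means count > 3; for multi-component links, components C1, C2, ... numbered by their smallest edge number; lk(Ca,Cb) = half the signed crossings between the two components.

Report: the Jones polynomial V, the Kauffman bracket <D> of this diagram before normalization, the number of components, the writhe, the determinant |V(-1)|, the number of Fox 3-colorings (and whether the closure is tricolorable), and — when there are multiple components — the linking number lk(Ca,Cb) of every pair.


Jones polynomial: V(q) = q^2 + 2q^4 - 2q^5 + q^6 - 2q^7 + q^8
<D> = A^-14 - 2A^-10 + A^-6 - 2A^-2 + 2A^2 + A^10; writhe +6
components 1, writhe +6 (10 crossings)
3-colorings: 27 of 3^10, det 9 — tricolorable
note: w = +6 (over 10 crossings) is diagram-only; (-A^3)^(-6) removes it from V


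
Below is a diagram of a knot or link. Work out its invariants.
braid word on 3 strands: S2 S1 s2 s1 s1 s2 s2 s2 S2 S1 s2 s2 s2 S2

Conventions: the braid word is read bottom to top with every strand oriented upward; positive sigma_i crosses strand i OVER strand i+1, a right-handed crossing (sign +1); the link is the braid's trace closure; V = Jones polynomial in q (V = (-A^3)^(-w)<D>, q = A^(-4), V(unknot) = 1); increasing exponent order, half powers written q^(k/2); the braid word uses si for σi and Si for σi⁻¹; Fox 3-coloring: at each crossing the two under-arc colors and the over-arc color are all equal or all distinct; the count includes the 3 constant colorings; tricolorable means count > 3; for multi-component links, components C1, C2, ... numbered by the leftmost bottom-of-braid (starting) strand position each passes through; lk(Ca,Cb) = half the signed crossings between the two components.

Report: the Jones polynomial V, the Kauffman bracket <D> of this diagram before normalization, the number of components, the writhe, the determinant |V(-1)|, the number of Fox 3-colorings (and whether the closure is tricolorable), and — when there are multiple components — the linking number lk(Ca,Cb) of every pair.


V(q) = 2q - 2q^2 + 3q^3 - 3q^4 + 2q^5 - 2q^6 + q^7
bracket: A^-16 - 2A^-12 + 2A^-8 - 3A^-4 + 3 - 2A^4 + 2A^8, w = +4
1 component, writhe +4, over 14 crossings
det 15, colorings 9 of 3^14 — tricolorable
observation: the span of V is 6, forcing >= 6 crossings in any diagram


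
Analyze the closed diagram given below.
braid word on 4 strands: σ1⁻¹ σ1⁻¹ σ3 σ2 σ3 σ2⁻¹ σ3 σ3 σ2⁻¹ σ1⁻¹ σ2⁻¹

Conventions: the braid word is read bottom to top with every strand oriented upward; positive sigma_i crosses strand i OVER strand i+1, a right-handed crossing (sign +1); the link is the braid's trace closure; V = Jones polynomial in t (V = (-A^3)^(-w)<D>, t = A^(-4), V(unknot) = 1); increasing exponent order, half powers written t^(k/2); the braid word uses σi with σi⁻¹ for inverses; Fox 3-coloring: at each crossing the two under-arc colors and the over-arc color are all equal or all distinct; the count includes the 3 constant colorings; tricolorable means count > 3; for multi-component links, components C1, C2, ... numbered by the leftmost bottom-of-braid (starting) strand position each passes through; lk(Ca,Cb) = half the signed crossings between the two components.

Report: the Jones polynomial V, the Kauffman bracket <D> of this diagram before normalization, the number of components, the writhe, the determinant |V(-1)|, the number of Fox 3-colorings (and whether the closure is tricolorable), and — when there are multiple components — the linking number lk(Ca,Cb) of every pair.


Jones polynomial: V(t) = -t^-3 + t^-2 - t^-1 + 3 - t + t^2 - t^3
<D> = A^-15 - A^-11 + A^-7 - 3A^-3 + A - A^5 + A^9; writhe -1
components 1, writhe -1 (11 crossings)
3-colorings: 27 of 3^11, det 9 — tricolorable
note: V is palindromic (span 6, det 9): t -> 1/t fixes it; necessary, not sufficient, for amphichirality


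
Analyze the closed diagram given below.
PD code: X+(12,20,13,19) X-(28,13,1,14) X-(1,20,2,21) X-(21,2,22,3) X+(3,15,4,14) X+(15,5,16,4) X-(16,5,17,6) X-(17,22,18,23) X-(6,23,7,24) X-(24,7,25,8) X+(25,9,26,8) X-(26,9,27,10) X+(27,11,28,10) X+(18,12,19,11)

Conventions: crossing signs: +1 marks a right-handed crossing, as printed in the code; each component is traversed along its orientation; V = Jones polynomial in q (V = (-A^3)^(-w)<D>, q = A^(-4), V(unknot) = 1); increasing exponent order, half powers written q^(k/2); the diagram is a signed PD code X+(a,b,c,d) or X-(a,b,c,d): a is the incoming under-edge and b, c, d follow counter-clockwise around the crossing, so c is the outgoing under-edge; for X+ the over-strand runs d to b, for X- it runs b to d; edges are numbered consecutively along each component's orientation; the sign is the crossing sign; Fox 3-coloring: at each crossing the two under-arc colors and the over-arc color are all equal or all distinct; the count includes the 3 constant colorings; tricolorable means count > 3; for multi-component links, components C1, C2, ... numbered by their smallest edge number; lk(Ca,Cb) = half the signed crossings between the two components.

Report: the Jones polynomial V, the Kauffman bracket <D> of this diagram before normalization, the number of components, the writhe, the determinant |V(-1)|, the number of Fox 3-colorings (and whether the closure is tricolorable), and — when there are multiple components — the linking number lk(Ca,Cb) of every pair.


V = -q^-5 + q^-4 - q^-3 + 2q^-2 - q^-1 + 2 - q
<D> = -A^-10 + 2A^-6 - A^-2 + 2A^2 - A^6 + A^10 - A^14 (w = -2)
1 component over 14 crossings, w = -2
9 Fox colorings among 3^14, |V(-1)| = 9: tricolorable
why: the span of V is 6, forcing >= 6 crossings in any diagram


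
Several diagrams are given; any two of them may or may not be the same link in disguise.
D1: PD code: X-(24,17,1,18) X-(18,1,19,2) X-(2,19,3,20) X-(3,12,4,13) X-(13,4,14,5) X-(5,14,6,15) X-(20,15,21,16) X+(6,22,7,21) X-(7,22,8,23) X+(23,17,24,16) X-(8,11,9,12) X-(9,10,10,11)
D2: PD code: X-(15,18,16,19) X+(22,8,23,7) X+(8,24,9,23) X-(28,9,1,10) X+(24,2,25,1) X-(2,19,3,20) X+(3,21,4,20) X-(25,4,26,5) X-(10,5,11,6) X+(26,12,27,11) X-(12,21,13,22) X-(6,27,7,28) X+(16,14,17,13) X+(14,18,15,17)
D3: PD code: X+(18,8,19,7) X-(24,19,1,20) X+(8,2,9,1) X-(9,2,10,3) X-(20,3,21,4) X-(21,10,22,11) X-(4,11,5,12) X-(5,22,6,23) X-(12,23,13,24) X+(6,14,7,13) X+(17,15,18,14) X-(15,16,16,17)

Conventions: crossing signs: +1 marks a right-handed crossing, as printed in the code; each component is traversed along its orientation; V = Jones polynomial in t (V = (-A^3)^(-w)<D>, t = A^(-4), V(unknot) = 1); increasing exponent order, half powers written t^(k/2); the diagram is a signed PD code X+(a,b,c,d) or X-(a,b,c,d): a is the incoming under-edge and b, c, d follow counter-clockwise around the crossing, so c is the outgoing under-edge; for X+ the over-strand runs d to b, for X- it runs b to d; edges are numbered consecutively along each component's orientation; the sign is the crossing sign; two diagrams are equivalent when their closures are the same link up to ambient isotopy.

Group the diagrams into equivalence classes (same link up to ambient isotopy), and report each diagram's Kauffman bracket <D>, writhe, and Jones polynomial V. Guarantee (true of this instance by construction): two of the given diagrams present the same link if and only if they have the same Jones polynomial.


classes: {D1} | {D2} | {D3}
V(D1) = t^-8 - 2t^-7 + t^-6 - 2t^-5 + 2t^-4 + t^-2  [12 crossings, <D> = A^-16 + 2A^-8 - 2A^-4 + 1 - 2A^4 + A^8, w = -8]
D2 (bracket -A^-12 + 2A^-8 - 2A^-4 + 3 - 2A^4 + 2A^8 - A^12; 14 crossings at w = 0): V = -t^-3 + 2t^-2 - 2t^-1 + 3 - 2t + 2t^2 - t^3
V(D3) = -t^-6 + t^-5 - t^-4 + 2t^-3 - t^-2 + t^-1  [12 crossings, <D> = A^-8 - A^-4 + 2 - A^4 + A^8 - A^12, w = -4]
note: comparing 3 Jones polynomials yields 3 groups


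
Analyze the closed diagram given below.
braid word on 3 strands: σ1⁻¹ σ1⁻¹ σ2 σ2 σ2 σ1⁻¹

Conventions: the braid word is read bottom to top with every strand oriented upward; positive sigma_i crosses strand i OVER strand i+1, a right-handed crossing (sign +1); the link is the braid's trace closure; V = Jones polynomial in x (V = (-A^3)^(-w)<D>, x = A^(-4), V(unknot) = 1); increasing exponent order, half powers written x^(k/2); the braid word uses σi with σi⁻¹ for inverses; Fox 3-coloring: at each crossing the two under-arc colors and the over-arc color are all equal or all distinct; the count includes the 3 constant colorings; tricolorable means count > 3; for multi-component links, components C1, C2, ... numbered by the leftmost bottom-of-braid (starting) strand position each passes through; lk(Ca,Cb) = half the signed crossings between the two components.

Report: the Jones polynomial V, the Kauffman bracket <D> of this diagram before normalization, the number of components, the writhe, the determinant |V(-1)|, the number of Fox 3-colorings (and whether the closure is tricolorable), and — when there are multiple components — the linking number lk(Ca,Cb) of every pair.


Jones polynomial: V(x) = -x^-3 + x^-2 - x^-1 + 3 - x + x^2 - x^3
<D> = -A^-12 + A^-8 - A^-4 + 3 - A^4 + A^8 - A^12; writhe 0
components 1, writhe 0 (6 crossings)
3-colorings: 27 of 3^6, det 9 — tricolorable
note: V spans 6 powers of x: at least 6 crossings in any diagram


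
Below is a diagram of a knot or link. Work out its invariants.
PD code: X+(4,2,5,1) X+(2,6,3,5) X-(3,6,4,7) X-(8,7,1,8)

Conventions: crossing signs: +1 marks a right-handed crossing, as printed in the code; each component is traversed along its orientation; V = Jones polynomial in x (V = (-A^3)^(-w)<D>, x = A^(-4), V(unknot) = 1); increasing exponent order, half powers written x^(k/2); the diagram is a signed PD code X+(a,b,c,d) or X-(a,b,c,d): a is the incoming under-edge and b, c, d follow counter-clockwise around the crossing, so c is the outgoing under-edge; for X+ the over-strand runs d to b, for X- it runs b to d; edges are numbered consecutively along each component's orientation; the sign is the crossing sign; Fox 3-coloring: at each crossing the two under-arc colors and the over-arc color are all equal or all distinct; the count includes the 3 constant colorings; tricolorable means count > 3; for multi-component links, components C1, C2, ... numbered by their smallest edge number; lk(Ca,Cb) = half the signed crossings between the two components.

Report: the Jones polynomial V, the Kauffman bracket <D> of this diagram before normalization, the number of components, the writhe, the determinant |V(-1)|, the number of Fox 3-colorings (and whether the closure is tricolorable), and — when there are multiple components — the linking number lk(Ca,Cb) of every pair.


Jones polynomial: V(x) = 1
<D> = 1; writhe 0
components 1, writhe 0 (4 crossings)
3-colorings: 3 of 3^4, det 1 — not tricolorable
note: w = 0 (over 4 crossings) is diagram-only; (-A^3)^(0) removes it from V


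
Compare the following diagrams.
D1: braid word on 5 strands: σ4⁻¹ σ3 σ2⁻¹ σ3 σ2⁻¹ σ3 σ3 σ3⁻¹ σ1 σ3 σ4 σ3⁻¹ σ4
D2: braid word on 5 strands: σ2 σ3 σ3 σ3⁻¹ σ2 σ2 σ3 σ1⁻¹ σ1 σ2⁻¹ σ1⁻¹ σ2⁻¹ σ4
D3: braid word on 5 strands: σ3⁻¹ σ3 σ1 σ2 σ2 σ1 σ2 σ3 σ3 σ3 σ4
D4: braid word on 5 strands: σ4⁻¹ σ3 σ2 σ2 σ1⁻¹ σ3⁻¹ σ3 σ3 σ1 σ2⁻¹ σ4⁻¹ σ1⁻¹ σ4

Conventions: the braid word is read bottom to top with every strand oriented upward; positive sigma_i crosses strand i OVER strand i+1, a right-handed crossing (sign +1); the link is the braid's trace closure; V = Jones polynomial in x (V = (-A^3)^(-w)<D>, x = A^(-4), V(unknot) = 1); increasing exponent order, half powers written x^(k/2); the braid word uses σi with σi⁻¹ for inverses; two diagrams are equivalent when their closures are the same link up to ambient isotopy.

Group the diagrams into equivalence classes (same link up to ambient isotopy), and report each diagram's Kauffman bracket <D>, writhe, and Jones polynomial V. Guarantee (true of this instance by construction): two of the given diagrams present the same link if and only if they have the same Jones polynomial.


grouping into links: {D1} | {D2, D4} | {D3}
V(D1) = -x^(-3/2) + x^(-1/2) - 2x^(1/2) + x^(3/2) - 2x^(5/2) + x^(7/2)  (w +3, c 13, <D> = -A^-5 + 2A^-1 - A^3 + 2A^7 - A^11 + A^15)
V(D2) = -x^(1/2) + x^(3/2) - x^(5/2) - x^(9/2)  [13 crossings, <D> = A^-9 + A^-1 - A^3 + A^7, w = +3]
D3 (bracket -A^-11 + 2A^-7 - 2A^-3 + 2A - 2A^5 + 2A^9 + A^17; 11 crossings at w = +9): V = -x^(5/2) - 2x^(9/2) + 2x^(11/2) - 2x^(13/2) + 2x^(15/2) - 2x^(17/2) + x^(19/2)
V(D4) = -x^(1/2) + x^(3/2) - x^(5/2) - x^(9/2)  [13 crossings, <D> = A^-15 + A^-7 - A^-3 + A, w = +1]
why: V(x) takes 3 values over 4 diagrams, fixing the grouping


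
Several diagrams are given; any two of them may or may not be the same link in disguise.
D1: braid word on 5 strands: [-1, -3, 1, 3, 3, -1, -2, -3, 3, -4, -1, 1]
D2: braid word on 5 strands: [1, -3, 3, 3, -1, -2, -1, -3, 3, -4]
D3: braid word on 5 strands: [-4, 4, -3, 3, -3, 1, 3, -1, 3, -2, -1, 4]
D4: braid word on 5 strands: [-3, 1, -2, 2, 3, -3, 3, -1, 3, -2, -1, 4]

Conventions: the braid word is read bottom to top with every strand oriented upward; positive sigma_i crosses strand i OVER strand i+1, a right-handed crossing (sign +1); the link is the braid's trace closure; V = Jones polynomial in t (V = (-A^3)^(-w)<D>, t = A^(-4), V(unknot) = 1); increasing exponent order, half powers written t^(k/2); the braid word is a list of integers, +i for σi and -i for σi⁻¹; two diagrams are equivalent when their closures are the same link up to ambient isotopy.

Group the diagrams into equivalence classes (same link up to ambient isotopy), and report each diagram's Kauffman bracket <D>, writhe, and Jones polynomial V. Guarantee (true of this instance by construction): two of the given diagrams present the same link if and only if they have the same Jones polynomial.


grouping into links: {D1, D2, D3, D4}
V(D1) = 1  (w -2, c 12, <D> = A^-6)
V(D2) = 1  (w -2, c 10, <D> = A^-6)
V(D3) = 1  (w 0, c 12, <D> = 1)
D4 (bracket 1; 12 crossings at w = 0): V = 1
key observation: one V(t) for all 4 diagrams — one class (guaranteed)


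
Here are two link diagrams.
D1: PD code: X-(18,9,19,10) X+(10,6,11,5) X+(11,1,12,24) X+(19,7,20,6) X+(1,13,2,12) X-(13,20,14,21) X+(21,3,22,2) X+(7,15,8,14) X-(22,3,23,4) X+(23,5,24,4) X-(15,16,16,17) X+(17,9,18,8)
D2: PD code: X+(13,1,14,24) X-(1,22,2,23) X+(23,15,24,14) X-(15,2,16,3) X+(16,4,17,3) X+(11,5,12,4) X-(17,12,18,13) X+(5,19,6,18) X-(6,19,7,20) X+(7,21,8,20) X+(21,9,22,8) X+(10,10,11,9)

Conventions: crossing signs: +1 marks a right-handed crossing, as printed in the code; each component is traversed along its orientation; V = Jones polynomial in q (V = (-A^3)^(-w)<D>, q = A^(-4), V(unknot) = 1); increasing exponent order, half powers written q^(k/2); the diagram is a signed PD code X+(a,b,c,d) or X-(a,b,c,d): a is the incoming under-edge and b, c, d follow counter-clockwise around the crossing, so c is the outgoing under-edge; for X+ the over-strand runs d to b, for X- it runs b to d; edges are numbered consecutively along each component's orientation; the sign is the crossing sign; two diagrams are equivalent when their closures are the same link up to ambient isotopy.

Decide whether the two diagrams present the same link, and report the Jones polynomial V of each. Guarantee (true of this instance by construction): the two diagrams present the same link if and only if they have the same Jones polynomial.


same link: no
V(D1) = q - q^2 + 2q^3 - q^4 + q^5 - q^6  [12 crossings, <D> = -A^-12 + A^-8 - A^-4 + 2 - A^4 + A^8, w = +4]
D2 (bracket -A^-12 + 2A^-8 - 3A^-4 + 4 - 3A^4 + 3A^8 - 2A^12 + A^16; 12 crossings at w = +4): V = q^-1 - 2 + 3q - 3q^2 + 4q^3 - 3q^4 + 2q^5 - q^6
note: 2 classes among 2 diagrams; unequal V(q) rules out equality


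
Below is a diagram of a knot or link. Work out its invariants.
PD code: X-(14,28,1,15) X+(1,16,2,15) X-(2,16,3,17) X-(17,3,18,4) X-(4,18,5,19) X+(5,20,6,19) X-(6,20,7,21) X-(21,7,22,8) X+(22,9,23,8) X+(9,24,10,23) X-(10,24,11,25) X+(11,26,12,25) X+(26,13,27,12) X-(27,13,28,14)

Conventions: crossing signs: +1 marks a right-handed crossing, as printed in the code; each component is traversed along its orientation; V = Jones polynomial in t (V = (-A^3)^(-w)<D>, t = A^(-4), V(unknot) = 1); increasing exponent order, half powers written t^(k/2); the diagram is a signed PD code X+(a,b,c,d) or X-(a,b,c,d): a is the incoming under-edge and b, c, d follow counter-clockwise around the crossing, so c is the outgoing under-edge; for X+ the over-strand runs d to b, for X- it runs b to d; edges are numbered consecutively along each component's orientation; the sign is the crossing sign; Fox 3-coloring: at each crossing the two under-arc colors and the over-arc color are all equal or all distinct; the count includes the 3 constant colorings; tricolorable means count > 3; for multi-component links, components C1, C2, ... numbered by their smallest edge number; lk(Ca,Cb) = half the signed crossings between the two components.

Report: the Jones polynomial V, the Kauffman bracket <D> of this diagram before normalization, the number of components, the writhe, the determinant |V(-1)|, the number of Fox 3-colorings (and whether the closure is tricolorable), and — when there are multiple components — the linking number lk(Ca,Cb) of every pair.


V(t) = -t^(-5/2) - t^(-1/2)
bracket: -A^-4 - A^4, w = -2
2 components, writhe -2, over 14 crossings
lk(C1,C2) = -1
det 2, colorings 3 of 3^14 — not tricolorable
observation: w = -2 shifts under R1 moves; the (-A^3)^(2) factor cancels that in V


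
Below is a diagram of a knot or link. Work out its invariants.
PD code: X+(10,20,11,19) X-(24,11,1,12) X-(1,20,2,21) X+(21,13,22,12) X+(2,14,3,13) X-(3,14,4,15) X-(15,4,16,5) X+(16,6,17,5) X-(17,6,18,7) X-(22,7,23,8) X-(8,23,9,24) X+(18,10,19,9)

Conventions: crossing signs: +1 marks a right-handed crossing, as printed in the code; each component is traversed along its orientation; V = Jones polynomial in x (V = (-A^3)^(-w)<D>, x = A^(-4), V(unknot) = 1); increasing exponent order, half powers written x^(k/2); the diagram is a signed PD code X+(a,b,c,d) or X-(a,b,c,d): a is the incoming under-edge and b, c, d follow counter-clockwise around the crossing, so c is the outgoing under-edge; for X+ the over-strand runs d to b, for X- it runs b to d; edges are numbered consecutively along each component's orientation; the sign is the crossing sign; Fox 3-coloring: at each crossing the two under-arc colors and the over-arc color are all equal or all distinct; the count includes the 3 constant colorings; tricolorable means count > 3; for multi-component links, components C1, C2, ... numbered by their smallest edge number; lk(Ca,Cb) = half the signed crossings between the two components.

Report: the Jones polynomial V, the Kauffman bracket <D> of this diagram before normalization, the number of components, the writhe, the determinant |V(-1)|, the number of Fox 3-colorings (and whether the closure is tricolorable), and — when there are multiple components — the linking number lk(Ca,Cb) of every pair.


V(x) = -x^-5 + x^-4 - x^-3 + 2x^-2 - x^-1 + 2 - x
bracket: -A^-10 + 2A^-6 - A^-2 + 2A^2 - A^6 + A^10 - A^14, w = -2
1 component, writhe -2, over 12 crossings
det 9, colorings 9 of 3^12 — tricolorable
observation: |V(-1)| = 9: so tricolorable, since 3 divides 9


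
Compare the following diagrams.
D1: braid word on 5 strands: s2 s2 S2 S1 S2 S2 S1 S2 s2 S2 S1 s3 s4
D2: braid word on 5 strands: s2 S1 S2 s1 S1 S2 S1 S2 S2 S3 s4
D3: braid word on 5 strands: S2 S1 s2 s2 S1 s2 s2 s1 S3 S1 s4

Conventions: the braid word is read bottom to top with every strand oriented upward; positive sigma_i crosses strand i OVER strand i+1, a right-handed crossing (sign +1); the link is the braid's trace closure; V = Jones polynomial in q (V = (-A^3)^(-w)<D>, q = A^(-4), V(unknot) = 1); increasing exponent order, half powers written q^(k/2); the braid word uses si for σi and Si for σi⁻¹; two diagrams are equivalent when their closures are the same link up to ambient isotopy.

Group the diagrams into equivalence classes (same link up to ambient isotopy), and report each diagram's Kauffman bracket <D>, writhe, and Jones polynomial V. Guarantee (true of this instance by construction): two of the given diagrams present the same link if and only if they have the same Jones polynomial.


classes: {D1} | {D2} | {D3}
V(D1) = q^(-13/2) - q^(-11/2) + q^(-9/2) - 2q^(-7/2) - q^(-3/2)  [13 crossings, <D> = A^-3 + 2A^5 - A^9 + A^13 - A^17, w = -3]
D2 (bracket A^-9 + A^-1 - A^3 + A^7; 11 crossings at w = -5): V = -q^(-11/2) + q^(-9/2) - q^(-7/2) - q^(-3/2)
V(D3) = -q^(-3/2) + q^(-1/2) - 2q^(1/2) + q^(3/2) - 2q^(5/2) + q^(7/2)  [11 crossings, <D> = -A^-11 + 2A^-7 - A^-3 + 2A - A^5 + A^9, w = +1]
note: 3 values of V(q) split the 3 diagrams


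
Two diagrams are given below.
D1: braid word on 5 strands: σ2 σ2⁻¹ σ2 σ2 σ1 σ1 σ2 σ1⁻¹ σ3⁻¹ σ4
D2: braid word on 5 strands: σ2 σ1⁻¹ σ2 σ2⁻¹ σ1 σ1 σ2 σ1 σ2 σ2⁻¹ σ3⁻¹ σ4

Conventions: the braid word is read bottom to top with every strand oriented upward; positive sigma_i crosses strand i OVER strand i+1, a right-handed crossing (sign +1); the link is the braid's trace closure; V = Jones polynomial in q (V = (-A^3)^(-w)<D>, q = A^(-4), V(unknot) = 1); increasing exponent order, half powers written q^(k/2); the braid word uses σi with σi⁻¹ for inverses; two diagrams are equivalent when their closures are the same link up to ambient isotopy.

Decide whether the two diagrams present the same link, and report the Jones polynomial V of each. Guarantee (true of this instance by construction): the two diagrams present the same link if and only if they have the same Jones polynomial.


same link: no
V(D1) = q - q^2 + 2q^3 - q^4 + q^5 - q^6  [10 crossings, <D> = -A^-12 + A^-8 - A^-4 + 2 - A^4 + A^8, w = +4]
V(D2) = q + q^3 - q^4  [12 crossings, <D> = -A^-4 + 1 + A^8, w = +4]
insight: comparing 2 Jones polynomials yields 2 groups


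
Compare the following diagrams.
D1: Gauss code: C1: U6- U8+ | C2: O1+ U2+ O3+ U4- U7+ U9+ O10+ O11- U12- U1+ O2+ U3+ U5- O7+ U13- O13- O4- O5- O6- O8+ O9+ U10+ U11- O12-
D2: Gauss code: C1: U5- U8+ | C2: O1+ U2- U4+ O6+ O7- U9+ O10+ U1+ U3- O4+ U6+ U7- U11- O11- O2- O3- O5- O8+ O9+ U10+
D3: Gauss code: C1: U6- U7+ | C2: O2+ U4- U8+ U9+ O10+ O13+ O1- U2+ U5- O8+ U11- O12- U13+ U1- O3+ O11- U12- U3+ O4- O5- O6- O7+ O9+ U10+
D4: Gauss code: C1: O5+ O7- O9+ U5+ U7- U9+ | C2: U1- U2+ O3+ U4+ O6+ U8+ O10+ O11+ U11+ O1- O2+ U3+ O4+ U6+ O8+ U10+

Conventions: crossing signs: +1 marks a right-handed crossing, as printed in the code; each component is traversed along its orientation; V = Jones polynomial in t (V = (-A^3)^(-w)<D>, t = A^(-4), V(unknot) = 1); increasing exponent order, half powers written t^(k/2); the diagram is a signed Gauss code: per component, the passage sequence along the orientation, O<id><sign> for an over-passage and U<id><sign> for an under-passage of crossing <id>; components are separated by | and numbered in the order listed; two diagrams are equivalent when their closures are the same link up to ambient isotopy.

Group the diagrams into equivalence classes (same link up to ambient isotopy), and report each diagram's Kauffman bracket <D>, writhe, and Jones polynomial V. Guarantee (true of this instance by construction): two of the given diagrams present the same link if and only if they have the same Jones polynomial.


grouping into links: {D1, D2, D3} | {D4}
V(D1) = -t^(1/2) - t^(3/2) - t^(5/2) + t^(9/2)  (w +1, c 13, <D> = -A^-15 + A^-7 + A^-3 + A)
V(D2) = -t^(1/2) - t^(3/2) - t^(5/2) + t^(9/2)  (w +1, c 11, <D> = -A^-15 + A^-7 + A^-3 + A)
V(D3) = -t^(1/2) - t^(3/2) - t^(5/2) + t^(9/2)  (w +1, c 13, <D> = -A^-15 + A^-7 + A^-3 + A)
D4 (bracket -A^-9 + A^7 + A^11 + A^15; 11 crossings at w = +7): V = -t^(3/2) - t^(5/2) - t^(7/2) + t^(15/2)
key observation: V(t) takes 2 values over 4 diagrams, fixing the grouping


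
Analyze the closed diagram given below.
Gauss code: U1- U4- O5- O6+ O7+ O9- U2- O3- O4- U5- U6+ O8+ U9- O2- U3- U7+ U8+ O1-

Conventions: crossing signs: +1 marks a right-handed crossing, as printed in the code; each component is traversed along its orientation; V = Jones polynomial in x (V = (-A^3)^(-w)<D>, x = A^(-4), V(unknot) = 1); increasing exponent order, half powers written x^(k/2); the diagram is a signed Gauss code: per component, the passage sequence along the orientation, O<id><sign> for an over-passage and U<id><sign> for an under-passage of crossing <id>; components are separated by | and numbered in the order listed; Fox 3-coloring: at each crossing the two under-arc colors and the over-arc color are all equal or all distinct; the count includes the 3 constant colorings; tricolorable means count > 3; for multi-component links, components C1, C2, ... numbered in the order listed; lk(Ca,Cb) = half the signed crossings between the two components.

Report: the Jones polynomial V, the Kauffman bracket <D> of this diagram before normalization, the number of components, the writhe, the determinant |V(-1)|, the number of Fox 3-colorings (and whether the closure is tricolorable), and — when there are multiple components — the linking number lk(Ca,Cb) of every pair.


Jones polynomial: V(x) = -x^-4 + x^-3 + x^-1
<D> = -A^-5 - A^3 + A^7; writhe -3
components 1, writhe -3 (9 crossings)
3-colorings: 9 of 3^9, det 3 — tricolorable
note: |V(-1)| = 3: so tricolorable, since 3 divides 3


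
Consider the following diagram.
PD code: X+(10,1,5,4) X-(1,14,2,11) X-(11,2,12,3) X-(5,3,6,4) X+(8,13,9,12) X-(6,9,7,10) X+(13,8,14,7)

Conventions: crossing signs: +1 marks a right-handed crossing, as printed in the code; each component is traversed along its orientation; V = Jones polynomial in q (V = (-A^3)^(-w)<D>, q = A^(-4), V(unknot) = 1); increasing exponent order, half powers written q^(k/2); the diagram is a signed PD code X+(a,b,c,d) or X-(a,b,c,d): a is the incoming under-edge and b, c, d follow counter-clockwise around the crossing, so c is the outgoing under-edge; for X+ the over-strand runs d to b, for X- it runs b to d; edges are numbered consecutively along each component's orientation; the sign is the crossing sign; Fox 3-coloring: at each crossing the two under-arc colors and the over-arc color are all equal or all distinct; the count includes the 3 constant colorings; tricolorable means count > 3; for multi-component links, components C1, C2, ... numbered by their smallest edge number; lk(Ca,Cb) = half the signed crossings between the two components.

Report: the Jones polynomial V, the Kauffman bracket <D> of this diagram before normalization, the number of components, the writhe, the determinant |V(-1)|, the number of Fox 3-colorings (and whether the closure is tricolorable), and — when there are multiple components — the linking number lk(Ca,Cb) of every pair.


Jones polynomial: V(q) = q^-2 + 2 + q^2
<D> = -A^-11 - 2A^-3 - A^5; writhe -1
components 3, writhe -1 (7 crossings)
linking number lk(C1,C2) = 0
lk(C1,C3): -1
lk(C2,C3) = +1
3-colorings: 3 of 3^7, det 4 — not tricolorable
note: the span of V is 4, within the link bound 7 + 3 - 1


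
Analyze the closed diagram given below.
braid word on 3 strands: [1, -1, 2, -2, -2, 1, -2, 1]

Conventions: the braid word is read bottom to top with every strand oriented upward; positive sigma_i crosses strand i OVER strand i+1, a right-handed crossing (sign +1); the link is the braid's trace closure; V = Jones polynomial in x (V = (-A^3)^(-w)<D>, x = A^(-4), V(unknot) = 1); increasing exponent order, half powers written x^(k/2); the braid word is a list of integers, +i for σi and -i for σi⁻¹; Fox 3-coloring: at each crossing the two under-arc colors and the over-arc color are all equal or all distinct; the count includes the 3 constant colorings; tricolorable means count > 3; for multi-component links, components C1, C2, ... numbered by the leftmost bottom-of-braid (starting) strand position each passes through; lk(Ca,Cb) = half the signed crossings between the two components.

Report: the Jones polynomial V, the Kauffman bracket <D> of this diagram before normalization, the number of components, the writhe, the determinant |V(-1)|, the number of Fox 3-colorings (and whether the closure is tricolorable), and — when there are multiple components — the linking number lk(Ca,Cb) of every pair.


V = x^-2 - x^-1 + 1 - x + x^2
<D> = A^-8 - A^-4 + 1 - A^4 + A^8 (w = 0)
1 component over 8 crossings, w = 0
3 Fox colorings among 3^8, |V(-1)| = 5: not tricolorable
why: w = 0 (over 8 crossings) is diagram-only; (-A^3)^(0) removes it from V


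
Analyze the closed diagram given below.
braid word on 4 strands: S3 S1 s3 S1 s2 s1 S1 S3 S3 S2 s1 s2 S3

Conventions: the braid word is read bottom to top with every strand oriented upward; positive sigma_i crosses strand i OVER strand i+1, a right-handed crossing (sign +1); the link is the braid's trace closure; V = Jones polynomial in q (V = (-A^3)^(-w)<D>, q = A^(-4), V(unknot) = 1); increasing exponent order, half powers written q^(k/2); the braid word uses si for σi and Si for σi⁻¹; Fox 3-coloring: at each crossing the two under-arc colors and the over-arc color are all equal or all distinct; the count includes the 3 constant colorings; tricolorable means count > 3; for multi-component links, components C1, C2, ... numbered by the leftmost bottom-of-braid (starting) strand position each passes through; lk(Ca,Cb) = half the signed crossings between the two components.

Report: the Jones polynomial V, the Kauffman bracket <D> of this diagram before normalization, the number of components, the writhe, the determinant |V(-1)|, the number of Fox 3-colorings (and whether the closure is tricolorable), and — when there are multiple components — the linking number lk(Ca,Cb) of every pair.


V(q) = -q^-6 + q^-5 - q^-4 + 2q^-3 - q^-2 + q^-1
bracket: -A^-5 + A^-1 - 2A^3 + A^7 - A^11 + A^15, w = -3
1 component, writhe -3, over 13 crossings
det 7, colorings 3 of 3^13 — not tricolorable
observation: V spans 5 powers of q: at least 5 crossings in any diagram
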